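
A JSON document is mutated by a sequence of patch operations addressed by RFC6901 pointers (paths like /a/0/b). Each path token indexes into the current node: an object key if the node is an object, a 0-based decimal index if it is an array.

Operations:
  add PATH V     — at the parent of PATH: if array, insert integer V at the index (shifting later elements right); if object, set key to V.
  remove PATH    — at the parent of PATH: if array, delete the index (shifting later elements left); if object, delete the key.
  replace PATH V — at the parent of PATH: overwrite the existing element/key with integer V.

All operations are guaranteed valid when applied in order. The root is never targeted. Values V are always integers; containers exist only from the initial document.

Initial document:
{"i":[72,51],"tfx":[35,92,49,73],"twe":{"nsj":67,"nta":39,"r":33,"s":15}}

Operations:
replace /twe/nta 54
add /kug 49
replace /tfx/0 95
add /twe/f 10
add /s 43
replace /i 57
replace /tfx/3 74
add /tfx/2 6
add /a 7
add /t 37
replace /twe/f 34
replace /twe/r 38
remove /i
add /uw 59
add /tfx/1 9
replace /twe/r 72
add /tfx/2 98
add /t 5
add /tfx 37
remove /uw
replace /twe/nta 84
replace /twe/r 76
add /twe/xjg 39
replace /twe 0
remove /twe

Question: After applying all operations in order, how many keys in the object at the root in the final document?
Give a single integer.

Answer: 5

Derivation:
After op 1 (replace /twe/nta 54): {"i":[72,51],"tfx":[35,92,49,73],"twe":{"nsj":67,"nta":54,"r":33,"s":15}}
After op 2 (add /kug 49): {"i":[72,51],"kug":49,"tfx":[35,92,49,73],"twe":{"nsj":67,"nta":54,"r":33,"s":15}}
After op 3 (replace /tfx/0 95): {"i":[72,51],"kug":49,"tfx":[95,92,49,73],"twe":{"nsj":67,"nta":54,"r":33,"s":15}}
After op 4 (add /twe/f 10): {"i":[72,51],"kug":49,"tfx":[95,92,49,73],"twe":{"f":10,"nsj":67,"nta":54,"r":33,"s":15}}
After op 5 (add /s 43): {"i":[72,51],"kug":49,"s":43,"tfx":[95,92,49,73],"twe":{"f":10,"nsj":67,"nta":54,"r":33,"s":15}}
After op 6 (replace /i 57): {"i":57,"kug":49,"s":43,"tfx":[95,92,49,73],"twe":{"f":10,"nsj":67,"nta":54,"r":33,"s":15}}
After op 7 (replace /tfx/3 74): {"i":57,"kug":49,"s":43,"tfx":[95,92,49,74],"twe":{"f":10,"nsj":67,"nta":54,"r":33,"s":15}}
After op 8 (add /tfx/2 6): {"i":57,"kug":49,"s":43,"tfx":[95,92,6,49,74],"twe":{"f":10,"nsj":67,"nta":54,"r":33,"s":15}}
After op 9 (add /a 7): {"a":7,"i":57,"kug":49,"s":43,"tfx":[95,92,6,49,74],"twe":{"f":10,"nsj":67,"nta":54,"r":33,"s":15}}
After op 10 (add /t 37): {"a":7,"i":57,"kug":49,"s":43,"t":37,"tfx":[95,92,6,49,74],"twe":{"f":10,"nsj":67,"nta":54,"r":33,"s":15}}
After op 11 (replace /twe/f 34): {"a":7,"i":57,"kug":49,"s":43,"t":37,"tfx":[95,92,6,49,74],"twe":{"f":34,"nsj":67,"nta":54,"r":33,"s":15}}
After op 12 (replace /twe/r 38): {"a":7,"i":57,"kug":49,"s":43,"t":37,"tfx":[95,92,6,49,74],"twe":{"f":34,"nsj":67,"nta":54,"r":38,"s":15}}
After op 13 (remove /i): {"a":7,"kug":49,"s":43,"t":37,"tfx":[95,92,6,49,74],"twe":{"f":34,"nsj":67,"nta":54,"r":38,"s":15}}
After op 14 (add /uw 59): {"a":7,"kug":49,"s":43,"t":37,"tfx":[95,92,6,49,74],"twe":{"f":34,"nsj":67,"nta":54,"r":38,"s":15},"uw":59}
After op 15 (add /tfx/1 9): {"a":7,"kug":49,"s":43,"t":37,"tfx":[95,9,92,6,49,74],"twe":{"f":34,"nsj":67,"nta":54,"r":38,"s":15},"uw":59}
After op 16 (replace /twe/r 72): {"a":7,"kug":49,"s":43,"t":37,"tfx":[95,9,92,6,49,74],"twe":{"f":34,"nsj":67,"nta":54,"r":72,"s":15},"uw":59}
After op 17 (add /tfx/2 98): {"a":7,"kug":49,"s":43,"t":37,"tfx":[95,9,98,92,6,49,74],"twe":{"f":34,"nsj":67,"nta":54,"r":72,"s":15},"uw":59}
After op 18 (add /t 5): {"a":7,"kug":49,"s":43,"t":5,"tfx":[95,9,98,92,6,49,74],"twe":{"f":34,"nsj":67,"nta":54,"r":72,"s":15},"uw":59}
After op 19 (add /tfx 37): {"a":7,"kug":49,"s":43,"t":5,"tfx":37,"twe":{"f":34,"nsj":67,"nta":54,"r":72,"s":15},"uw":59}
After op 20 (remove /uw): {"a":7,"kug":49,"s":43,"t":5,"tfx":37,"twe":{"f":34,"nsj":67,"nta":54,"r":72,"s":15}}
After op 21 (replace /twe/nta 84): {"a":7,"kug":49,"s":43,"t":5,"tfx":37,"twe":{"f":34,"nsj":67,"nta":84,"r":72,"s":15}}
After op 22 (replace /twe/r 76): {"a":7,"kug":49,"s":43,"t":5,"tfx":37,"twe":{"f":34,"nsj":67,"nta":84,"r":76,"s":15}}
After op 23 (add /twe/xjg 39): {"a":7,"kug":49,"s":43,"t":5,"tfx":37,"twe":{"f":34,"nsj":67,"nta":84,"r":76,"s":15,"xjg":39}}
After op 24 (replace /twe 0): {"a":7,"kug":49,"s":43,"t":5,"tfx":37,"twe":0}
After op 25 (remove /twe): {"a":7,"kug":49,"s":43,"t":5,"tfx":37}
Size at the root: 5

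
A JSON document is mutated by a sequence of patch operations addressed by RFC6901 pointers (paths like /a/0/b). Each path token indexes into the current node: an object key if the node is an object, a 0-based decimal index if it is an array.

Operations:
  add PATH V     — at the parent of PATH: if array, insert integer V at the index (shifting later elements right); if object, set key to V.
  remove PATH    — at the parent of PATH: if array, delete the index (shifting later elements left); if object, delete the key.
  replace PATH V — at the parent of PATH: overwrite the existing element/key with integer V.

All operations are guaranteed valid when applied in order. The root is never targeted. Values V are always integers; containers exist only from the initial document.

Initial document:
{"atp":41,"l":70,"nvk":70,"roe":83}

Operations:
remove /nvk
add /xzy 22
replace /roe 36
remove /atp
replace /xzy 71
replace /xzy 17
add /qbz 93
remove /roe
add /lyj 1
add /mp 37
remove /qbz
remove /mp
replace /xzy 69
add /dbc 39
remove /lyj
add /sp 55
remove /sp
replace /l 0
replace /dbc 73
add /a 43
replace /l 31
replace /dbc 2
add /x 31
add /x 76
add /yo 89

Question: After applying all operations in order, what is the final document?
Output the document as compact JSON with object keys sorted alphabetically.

Answer: {"a":43,"dbc":2,"l":31,"x":76,"xzy":69,"yo":89}

Derivation:
After op 1 (remove /nvk): {"atp":41,"l":70,"roe":83}
After op 2 (add /xzy 22): {"atp":41,"l":70,"roe":83,"xzy":22}
After op 3 (replace /roe 36): {"atp":41,"l":70,"roe":36,"xzy":22}
After op 4 (remove /atp): {"l":70,"roe":36,"xzy":22}
After op 5 (replace /xzy 71): {"l":70,"roe":36,"xzy":71}
After op 6 (replace /xzy 17): {"l":70,"roe":36,"xzy":17}
After op 7 (add /qbz 93): {"l":70,"qbz":93,"roe":36,"xzy":17}
After op 8 (remove /roe): {"l":70,"qbz":93,"xzy":17}
After op 9 (add /lyj 1): {"l":70,"lyj":1,"qbz":93,"xzy":17}
After op 10 (add /mp 37): {"l":70,"lyj":1,"mp":37,"qbz":93,"xzy":17}
After op 11 (remove /qbz): {"l":70,"lyj":1,"mp":37,"xzy":17}
After op 12 (remove /mp): {"l":70,"lyj":1,"xzy":17}
After op 13 (replace /xzy 69): {"l":70,"lyj":1,"xzy":69}
After op 14 (add /dbc 39): {"dbc":39,"l":70,"lyj":1,"xzy":69}
After op 15 (remove /lyj): {"dbc":39,"l":70,"xzy":69}
After op 16 (add /sp 55): {"dbc":39,"l":70,"sp":55,"xzy":69}
After op 17 (remove /sp): {"dbc":39,"l":70,"xzy":69}
After op 18 (replace /l 0): {"dbc":39,"l":0,"xzy":69}
After op 19 (replace /dbc 73): {"dbc":73,"l":0,"xzy":69}
After op 20 (add /a 43): {"a":43,"dbc":73,"l":0,"xzy":69}
After op 21 (replace /l 31): {"a":43,"dbc":73,"l":31,"xzy":69}
After op 22 (replace /dbc 2): {"a":43,"dbc":2,"l":31,"xzy":69}
After op 23 (add /x 31): {"a":43,"dbc":2,"l":31,"x":31,"xzy":69}
After op 24 (add /x 76): {"a":43,"dbc":2,"l":31,"x":76,"xzy":69}
After op 25 (add /yo 89): {"a":43,"dbc":2,"l":31,"x":76,"xzy":69,"yo":89}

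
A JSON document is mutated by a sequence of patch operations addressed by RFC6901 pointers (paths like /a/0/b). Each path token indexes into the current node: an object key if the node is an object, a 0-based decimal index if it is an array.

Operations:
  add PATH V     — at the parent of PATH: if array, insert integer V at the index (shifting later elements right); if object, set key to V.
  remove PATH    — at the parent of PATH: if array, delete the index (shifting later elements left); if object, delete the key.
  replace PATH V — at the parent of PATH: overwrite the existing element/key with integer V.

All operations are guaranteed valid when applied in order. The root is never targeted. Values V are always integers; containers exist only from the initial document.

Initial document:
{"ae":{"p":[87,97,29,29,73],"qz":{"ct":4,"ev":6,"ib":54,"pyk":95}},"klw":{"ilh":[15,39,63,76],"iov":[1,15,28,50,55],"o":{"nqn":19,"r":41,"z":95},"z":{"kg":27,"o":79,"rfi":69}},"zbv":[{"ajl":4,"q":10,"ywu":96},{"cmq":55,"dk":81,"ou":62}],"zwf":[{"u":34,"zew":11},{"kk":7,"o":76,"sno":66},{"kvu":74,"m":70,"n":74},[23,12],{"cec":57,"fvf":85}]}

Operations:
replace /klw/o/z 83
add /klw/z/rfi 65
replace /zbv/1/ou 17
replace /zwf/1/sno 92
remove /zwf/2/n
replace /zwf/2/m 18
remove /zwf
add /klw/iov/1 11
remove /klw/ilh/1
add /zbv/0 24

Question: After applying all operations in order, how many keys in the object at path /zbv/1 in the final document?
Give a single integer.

After op 1 (replace /klw/o/z 83): {"ae":{"p":[87,97,29,29,73],"qz":{"ct":4,"ev":6,"ib":54,"pyk":95}},"klw":{"ilh":[15,39,63,76],"iov":[1,15,28,50,55],"o":{"nqn":19,"r":41,"z":83},"z":{"kg":27,"o":79,"rfi":69}},"zbv":[{"ajl":4,"q":10,"ywu":96},{"cmq":55,"dk":81,"ou":62}],"zwf":[{"u":34,"zew":11},{"kk":7,"o":76,"sno":66},{"kvu":74,"m":70,"n":74},[23,12],{"cec":57,"fvf":85}]}
After op 2 (add /klw/z/rfi 65): {"ae":{"p":[87,97,29,29,73],"qz":{"ct":4,"ev":6,"ib":54,"pyk":95}},"klw":{"ilh":[15,39,63,76],"iov":[1,15,28,50,55],"o":{"nqn":19,"r":41,"z":83},"z":{"kg":27,"o":79,"rfi":65}},"zbv":[{"ajl":4,"q":10,"ywu":96},{"cmq":55,"dk":81,"ou":62}],"zwf":[{"u":34,"zew":11},{"kk":7,"o":76,"sno":66},{"kvu":74,"m":70,"n":74},[23,12],{"cec":57,"fvf":85}]}
After op 3 (replace /zbv/1/ou 17): {"ae":{"p":[87,97,29,29,73],"qz":{"ct":4,"ev":6,"ib":54,"pyk":95}},"klw":{"ilh":[15,39,63,76],"iov":[1,15,28,50,55],"o":{"nqn":19,"r":41,"z":83},"z":{"kg":27,"o":79,"rfi":65}},"zbv":[{"ajl":4,"q":10,"ywu":96},{"cmq":55,"dk":81,"ou":17}],"zwf":[{"u":34,"zew":11},{"kk":7,"o":76,"sno":66},{"kvu":74,"m":70,"n":74},[23,12],{"cec":57,"fvf":85}]}
After op 4 (replace /zwf/1/sno 92): {"ae":{"p":[87,97,29,29,73],"qz":{"ct":4,"ev":6,"ib":54,"pyk":95}},"klw":{"ilh":[15,39,63,76],"iov":[1,15,28,50,55],"o":{"nqn":19,"r":41,"z":83},"z":{"kg":27,"o":79,"rfi":65}},"zbv":[{"ajl":4,"q":10,"ywu":96},{"cmq":55,"dk":81,"ou":17}],"zwf":[{"u":34,"zew":11},{"kk":7,"o":76,"sno":92},{"kvu":74,"m":70,"n":74},[23,12],{"cec":57,"fvf":85}]}
After op 5 (remove /zwf/2/n): {"ae":{"p":[87,97,29,29,73],"qz":{"ct":4,"ev":6,"ib":54,"pyk":95}},"klw":{"ilh":[15,39,63,76],"iov":[1,15,28,50,55],"o":{"nqn":19,"r":41,"z":83},"z":{"kg":27,"o":79,"rfi":65}},"zbv":[{"ajl":4,"q":10,"ywu":96},{"cmq":55,"dk":81,"ou":17}],"zwf":[{"u":34,"zew":11},{"kk":7,"o":76,"sno":92},{"kvu":74,"m":70},[23,12],{"cec":57,"fvf":85}]}
After op 6 (replace /zwf/2/m 18): {"ae":{"p":[87,97,29,29,73],"qz":{"ct":4,"ev":6,"ib":54,"pyk":95}},"klw":{"ilh":[15,39,63,76],"iov":[1,15,28,50,55],"o":{"nqn":19,"r":41,"z":83},"z":{"kg":27,"o":79,"rfi":65}},"zbv":[{"ajl":4,"q":10,"ywu":96},{"cmq":55,"dk":81,"ou":17}],"zwf":[{"u":34,"zew":11},{"kk":7,"o":76,"sno":92},{"kvu":74,"m":18},[23,12],{"cec":57,"fvf":85}]}
After op 7 (remove /zwf): {"ae":{"p":[87,97,29,29,73],"qz":{"ct":4,"ev":6,"ib":54,"pyk":95}},"klw":{"ilh":[15,39,63,76],"iov":[1,15,28,50,55],"o":{"nqn":19,"r":41,"z":83},"z":{"kg":27,"o":79,"rfi":65}},"zbv":[{"ajl":4,"q":10,"ywu":96},{"cmq":55,"dk":81,"ou":17}]}
After op 8 (add /klw/iov/1 11): {"ae":{"p":[87,97,29,29,73],"qz":{"ct":4,"ev":6,"ib":54,"pyk":95}},"klw":{"ilh":[15,39,63,76],"iov":[1,11,15,28,50,55],"o":{"nqn":19,"r":41,"z":83},"z":{"kg":27,"o":79,"rfi":65}},"zbv":[{"ajl":4,"q":10,"ywu":96},{"cmq":55,"dk":81,"ou":17}]}
After op 9 (remove /klw/ilh/1): {"ae":{"p":[87,97,29,29,73],"qz":{"ct":4,"ev":6,"ib":54,"pyk":95}},"klw":{"ilh":[15,63,76],"iov":[1,11,15,28,50,55],"o":{"nqn":19,"r":41,"z":83},"z":{"kg":27,"o":79,"rfi":65}},"zbv":[{"ajl":4,"q":10,"ywu":96},{"cmq":55,"dk":81,"ou":17}]}
After op 10 (add /zbv/0 24): {"ae":{"p":[87,97,29,29,73],"qz":{"ct":4,"ev":6,"ib":54,"pyk":95}},"klw":{"ilh":[15,63,76],"iov":[1,11,15,28,50,55],"o":{"nqn":19,"r":41,"z":83},"z":{"kg":27,"o":79,"rfi":65}},"zbv":[24,{"ajl":4,"q":10,"ywu":96},{"cmq":55,"dk":81,"ou":17}]}
Size at path /zbv/1: 3

Answer: 3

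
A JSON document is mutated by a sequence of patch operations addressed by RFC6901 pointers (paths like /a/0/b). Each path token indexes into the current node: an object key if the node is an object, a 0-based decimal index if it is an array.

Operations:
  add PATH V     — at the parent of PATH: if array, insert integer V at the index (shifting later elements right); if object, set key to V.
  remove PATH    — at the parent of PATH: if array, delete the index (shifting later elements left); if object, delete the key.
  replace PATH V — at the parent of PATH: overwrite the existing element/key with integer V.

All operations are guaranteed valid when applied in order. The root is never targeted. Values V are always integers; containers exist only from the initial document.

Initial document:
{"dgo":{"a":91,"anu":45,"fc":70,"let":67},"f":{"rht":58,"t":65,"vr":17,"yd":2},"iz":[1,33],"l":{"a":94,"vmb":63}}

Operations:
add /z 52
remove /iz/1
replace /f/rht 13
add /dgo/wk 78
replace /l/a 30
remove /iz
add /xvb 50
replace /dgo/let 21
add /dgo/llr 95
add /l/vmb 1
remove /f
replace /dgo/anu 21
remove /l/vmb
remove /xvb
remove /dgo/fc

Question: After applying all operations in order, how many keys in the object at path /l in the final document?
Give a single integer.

Answer: 1

Derivation:
After op 1 (add /z 52): {"dgo":{"a":91,"anu":45,"fc":70,"let":67},"f":{"rht":58,"t":65,"vr":17,"yd":2},"iz":[1,33],"l":{"a":94,"vmb":63},"z":52}
After op 2 (remove /iz/1): {"dgo":{"a":91,"anu":45,"fc":70,"let":67},"f":{"rht":58,"t":65,"vr":17,"yd":2},"iz":[1],"l":{"a":94,"vmb":63},"z":52}
After op 3 (replace /f/rht 13): {"dgo":{"a":91,"anu":45,"fc":70,"let":67},"f":{"rht":13,"t":65,"vr":17,"yd":2},"iz":[1],"l":{"a":94,"vmb":63},"z":52}
After op 4 (add /dgo/wk 78): {"dgo":{"a":91,"anu":45,"fc":70,"let":67,"wk":78},"f":{"rht":13,"t":65,"vr":17,"yd":2},"iz":[1],"l":{"a":94,"vmb":63},"z":52}
After op 5 (replace /l/a 30): {"dgo":{"a":91,"anu":45,"fc":70,"let":67,"wk":78},"f":{"rht":13,"t":65,"vr":17,"yd":2},"iz":[1],"l":{"a":30,"vmb":63},"z":52}
After op 6 (remove /iz): {"dgo":{"a":91,"anu":45,"fc":70,"let":67,"wk":78},"f":{"rht":13,"t":65,"vr":17,"yd":2},"l":{"a":30,"vmb":63},"z":52}
After op 7 (add /xvb 50): {"dgo":{"a":91,"anu":45,"fc":70,"let":67,"wk":78},"f":{"rht":13,"t":65,"vr":17,"yd":2},"l":{"a":30,"vmb":63},"xvb":50,"z":52}
After op 8 (replace /dgo/let 21): {"dgo":{"a":91,"anu":45,"fc":70,"let":21,"wk":78},"f":{"rht":13,"t":65,"vr":17,"yd":2},"l":{"a":30,"vmb":63},"xvb":50,"z":52}
After op 9 (add /dgo/llr 95): {"dgo":{"a":91,"anu":45,"fc":70,"let":21,"llr":95,"wk":78},"f":{"rht":13,"t":65,"vr":17,"yd":2},"l":{"a":30,"vmb":63},"xvb":50,"z":52}
After op 10 (add /l/vmb 1): {"dgo":{"a":91,"anu":45,"fc":70,"let":21,"llr":95,"wk":78},"f":{"rht":13,"t":65,"vr":17,"yd":2},"l":{"a":30,"vmb":1},"xvb":50,"z":52}
After op 11 (remove /f): {"dgo":{"a":91,"anu":45,"fc":70,"let":21,"llr":95,"wk":78},"l":{"a":30,"vmb":1},"xvb":50,"z":52}
After op 12 (replace /dgo/anu 21): {"dgo":{"a":91,"anu":21,"fc":70,"let":21,"llr":95,"wk":78},"l":{"a":30,"vmb":1},"xvb":50,"z":52}
After op 13 (remove /l/vmb): {"dgo":{"a":91,"anu":21,"fc":70,"let":21,"llr":95,"wk":78},"l":{"a":30},"xvb":50,"z":52}
After op 14 (remove /xvb): {"dgo":{"a":91,"anu":21,"fc":70,"let":21,"llr":95,"wk":78},"l":{"a":30},"z":52}
After op 15 (remove /dgo/fc): {"dgo":{"a":91,"anu":21,"let":21,"llr":95,"wk":78},"l":{"a":30},"z":52}
Size at path /l: 1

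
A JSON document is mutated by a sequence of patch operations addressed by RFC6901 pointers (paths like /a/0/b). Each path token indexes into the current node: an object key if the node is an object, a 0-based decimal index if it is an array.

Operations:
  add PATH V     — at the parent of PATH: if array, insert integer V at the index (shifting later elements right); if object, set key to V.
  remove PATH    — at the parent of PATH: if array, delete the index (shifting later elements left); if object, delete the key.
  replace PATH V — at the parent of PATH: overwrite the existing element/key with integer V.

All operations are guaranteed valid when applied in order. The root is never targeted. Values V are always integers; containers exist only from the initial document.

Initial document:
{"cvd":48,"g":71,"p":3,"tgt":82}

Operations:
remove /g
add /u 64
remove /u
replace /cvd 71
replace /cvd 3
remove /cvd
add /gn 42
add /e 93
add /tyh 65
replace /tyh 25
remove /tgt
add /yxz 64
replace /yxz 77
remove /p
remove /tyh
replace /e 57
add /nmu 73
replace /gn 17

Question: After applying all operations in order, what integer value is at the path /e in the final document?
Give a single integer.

Answer: 57

Derivation:
After op 1 (remove /g): {"cvd":48,"p":3,"tgt":82}
After op 2 (add /u 64): {"cvd":48,"p":3,"tgt":82,"u":64}
After op 3 (remove /u): {"cvd":48,"p":3,"tgt":82}
After op 4 (replace /cvd 71): {"cvd":71,"p":3,"tgt":82}
After op 5 (replace /cvd 3): {"cvd":3,"p":3,"tgt":82}
After op 6 (remove /cvd): {"p":3,"tgt":82}
After op 7 (add /gn 42): {"gn":42,"p":3,"tgt":82}
After op 8 (add /e 93): {"e":93,"gn":42,"p":3,"tgt":82}
After op 9 (add /tyh 65): {"e":93,"gn":42,"p":3,"tgt":82,"tyh":65}
After op 10 (replace /tyh 25): {"e":93,"gn":42,"p":3,"tgt":82,"tyh":25}
After op 11 (remove /tgt): {"e":93,"gn":42,"p":3,"tyh":25}
After op 12 (add /yxz 64): {"e":93,"gn":42,"p":3,"tyh":25,"yxz":64}
After op 13 (replace /yxz 77): {"e":93,"gn":42,"p":3,"tyh":25,"yxz":77}
After op 14 (remove /p): {"e":93,"gn":42,"tyh":25,"yxz":77}
After op 15 (remove /tyh): {"e":93,"gn":42,"yxz":77}
After op 16 (replace /e 57): {"e":57,"gn":42,"yxz":77}
After op 17 (add /nmu 73): {"e":57,"gn":42,"nmu":73,"yxz":77}
After op 18 (replace /gn 17): {"e":57,"gn":17,"nmu":73,"yxz":77}
Value at /e: 57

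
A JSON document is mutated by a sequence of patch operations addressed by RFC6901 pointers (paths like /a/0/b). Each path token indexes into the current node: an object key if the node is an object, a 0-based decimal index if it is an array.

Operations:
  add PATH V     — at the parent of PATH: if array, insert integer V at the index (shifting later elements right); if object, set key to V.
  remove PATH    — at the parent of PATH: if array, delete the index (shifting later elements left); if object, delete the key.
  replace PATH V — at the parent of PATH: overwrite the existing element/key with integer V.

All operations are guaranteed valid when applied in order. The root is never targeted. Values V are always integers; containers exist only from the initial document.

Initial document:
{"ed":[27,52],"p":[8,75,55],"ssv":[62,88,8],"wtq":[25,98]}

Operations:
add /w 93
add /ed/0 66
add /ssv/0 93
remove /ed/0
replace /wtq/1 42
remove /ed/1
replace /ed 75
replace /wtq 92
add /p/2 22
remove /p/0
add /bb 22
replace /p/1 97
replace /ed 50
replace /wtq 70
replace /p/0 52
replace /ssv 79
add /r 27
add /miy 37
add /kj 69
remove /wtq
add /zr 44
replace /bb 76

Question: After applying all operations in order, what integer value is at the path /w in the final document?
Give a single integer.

Answer: 93

Derivation:
After op 1 (add /w 93): {"ed":[27,52],"p":[8,75,55],"ssv":[62,88,8],"w":93,"wtq":[25,98]}
After op 2 (add /ed/0 66): {"ed":[66,27,52],"p":[8,75,55],"ssv":[62,88,8],"w":93,"wtq":[25,98]}
After op 3 (add /ssv/0 93): {"ed":[66,27,52],"p":[8,75,55],"ssv":[93,62,88,8],"w":93,"wtq":[25,98]}
After op 4 (remove /ed/0): {"ed":[27,52],"p":[8,75,55],"ssv":[93,62,88,8],"w":93,"wtq":[25,98]}
After op 5 (replace /wtq/1 42): {"ed":[27,52],"p":[8,75,55],"ssv":[93,62,88,8],"w":93,"wtq":[25,42]}
After op 6 (remove /ed/1): {"ed":[27],"p":[8,75,55],"ssv":[93,62,88,8],"w":93,"wtq":[25,42]}
After op 7 (replace /ed 75): {"ed":75,"p":[8,75,55],"ssv":[93,62,88,8],"w":93,"wtq":[25,42]}
After op 8 (replace /wtq 92): {"ed":75,"p":[8,75,55],"ssv":[93,62,88,8],"w":93,"wtq":92}
After op 9 (add /p/2 22): {"ed":75,"p":[8,75,22,55],"ssv":[93,62,88,8],"w":93,"wtq":92}
After op 10 (remove /p/0): {"ed":75,"p":[75,22,55],"ssv":[93,62,88,8],"w":93,"wtq":92}
After op 11 (add /bb 22): {"bb":22,"ed":75,"p":[75,22,55],"ssv":[93,62,88,8],"w":93,"wtq":92}
After op 12 (replace /p/1 97): {"bb":22,"ed":75,"p":[75,97,55],"ssv":[93,62,88,8],"w":93,"wtq":92}
After op 13 (replace /ed 50): {"bb":22,"ed":50,"p":[75,97,55],"ssv":[93,62,88,8],"w":93,"wtq":92}
After op 14 (replace /wtq 70): {"bb":22,"ed":50,"p":[75,97,55],"ssv":[93,62,88,8],"w":93,"wtq":70}
After op 15 (replace /p/0 52): {"bb":22,"ed":50,"p":[52,97,55],"ssv":[93,62,88,8],"w":93,"wtq":70}
After op 16 (replace /ssv 79): {"bb":22,"ed":50,"p":[52,97,55],"ssv":79,"w":93,"wtq":70}
After op 17 (add /r 27): {"bb":22,"ed":50,"p":[52,97,55],"r":27,"ssv":79,"w":93,"wtq":70}
After op 18 (add /miy 37): {"bb":22,"ed":50,"miy":37,"p":[52,97,55],"r":27,"ssv":79,"w":93,"wtq":70}
After op 19 (add /kj 69): {"bb":22,"ed":50,"kj":69,"miy":37,"p":[52,97,55],"r":27,"ssv":79,"w":93,"wtq":70}
After op 20 (remove /wtq): {"bb":22,"ed":50,"kj":69,"miy":37,"p":[52,97,55],"r":27,"ssv":79,"w":93}
After op 21 (add /zr 44): {"bb":22,"ed":50,"kj":69,"miy":37,"p":[52,97,55],"r":27,"ssv":79,"w":93,"zr":44}
After op 22 (replace /bb 76): {"bb":76,"ed":50,"kj":69,"miy":37,"p":[52,97,55],"r":27,"ssv":79,"w":93,"zr":44}
Value at /w: 93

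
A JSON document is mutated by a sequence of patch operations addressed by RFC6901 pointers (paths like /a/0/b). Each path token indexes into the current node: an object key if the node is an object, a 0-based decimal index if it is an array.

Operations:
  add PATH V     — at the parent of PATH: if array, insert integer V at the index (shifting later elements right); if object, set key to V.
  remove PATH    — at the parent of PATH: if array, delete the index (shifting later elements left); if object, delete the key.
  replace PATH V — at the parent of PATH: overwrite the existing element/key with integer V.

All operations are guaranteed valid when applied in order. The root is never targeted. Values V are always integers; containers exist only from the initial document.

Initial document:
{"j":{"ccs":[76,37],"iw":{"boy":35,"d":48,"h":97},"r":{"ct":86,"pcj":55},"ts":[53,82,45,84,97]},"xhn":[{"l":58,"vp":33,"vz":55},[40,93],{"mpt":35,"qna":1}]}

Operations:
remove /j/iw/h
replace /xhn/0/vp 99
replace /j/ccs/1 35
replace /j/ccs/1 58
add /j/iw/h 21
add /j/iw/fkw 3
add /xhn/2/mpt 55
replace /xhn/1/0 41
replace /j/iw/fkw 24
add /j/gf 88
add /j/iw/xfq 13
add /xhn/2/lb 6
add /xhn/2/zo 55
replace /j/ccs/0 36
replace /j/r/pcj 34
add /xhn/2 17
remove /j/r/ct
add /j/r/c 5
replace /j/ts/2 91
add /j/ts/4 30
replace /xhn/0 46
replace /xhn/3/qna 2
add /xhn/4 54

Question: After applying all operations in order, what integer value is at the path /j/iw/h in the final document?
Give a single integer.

Answer: 21

Derivation:
After op 1 (remove /j/iw/h): {"j":{"ccs":[76,37],"iw":{"boy":35,"d":48},"r":{"ct":86,"pcj":55},"ts":[53,82,45,84,97]},"xhn":[{"l":58,"vp":33,"vz":55},[40,93],{"mpt":35,"qna":1}]}
After op 2 (replace /xhn/0/vp 99): {"j":{"ccs":[76,37],"iw":{"boy":35,"d":48},"r":{"ct":86,"pcj":55},"ts":[53,82,45,84,97]},"xhn":[{"l":58,"vp":99,"vz":55},[40,93],{"mpt":35,"qna":1}]}
After op 3 (replace /j/ccs/1 35): {"j":{"ccs":[76,35],"iw":{"boy":35,"d":48},"r":{"ct":86,"pcj":55},"ts":[53,82,45,84,97]},"xhn":[{"l":58,"vp":99,"vz":55},[40,93],{"mpt":35,"qna":1}]}
After op 4 (replace /j/ccs/1 58): {"j":{"ccs":[76,58],"iw":{"boy":35,"d":48},"r":{"ct":86,"pcj":55},"ts":[53,82,45,84,97]},"xhn":[{"l":58,"vp":99,"vz":55},[40,93],{"mpt":35,"qna":1}]}
After op 5 (add /j/iw/h 21): {"j":{"ccs":[76,58],"iw":{"boy":35,"d":48,"h":21},"r":{"ct":86,"pcj":55},"ts":[53,82,45,84,97]},"xhn":[{"l":58,"vp":99,"vz":55},[40,93],{"mpt":35,"qna":1}]}
After op 6 (add /j/iw/fkw 3): {"j":{"ccs":[76,58],"iw":{"boy":35,"d":48,"fkw":3,"h":21},"r":{"ct":86,"pcj":55},"ts":[53,82,45,84,97]},"xhn":[{"l":58,"vp":99,"vz":55},[40,93],{"mpt":35,"qna":1}]}
After op 7 (add /xhn/2/mpt 55): {"j":{"ccs":[76,58],"iw":{"boy":35,"d":48,"fkw":3,"h":21},"r":{"ct":86,"pcj":55},"ts":[53,82,45,84,97]},"xhn":[{"l":58,"vp":99,"vz":55},[40,93],{"mpt":55,"qna":1}]}
After op 8 (replace /xhn/1/0 41): {"j":{"ccs":[76,58],"iw":{"boy":35,"d":48,"fkw":3,"h":21},"r":{"ct":86,"pcj":55},"ts":[53,82,45,84,97]},"xhn":[{"l":58,"vp":99,"vz":55},[41,93],{"mpt":55,"qna":1}]}
After op 9 (replace /j/iw/fkw 24): {"j":{"ccs":[76,58],"iw":{"boy":35,"d":48,"fkw":24,"h":21},"r":{"ct":86,"pcj":55},"ts":[53,82,45,84,97]},"xhn":[{"l":58,"vp":99,"vz":55},[41,93],{"mpt":55,"qna":1}]}
After op 10 (add /j/gf 88): {"j":{"ccs":[76,58],"gf":88,"iw":{"boy":35,"d":48,"fkw":24,"h":21},"r":{"ct":86,"pcj":55},"ts":[53,82,45,84,97]},"xhn":[{"l":58,"vp":99,"vz":55},[41,93],{"mpt":55,"qna":1}]}
After op 11 (add /j/iw/xfq 13): {"j":{"ccs":[76,58],"gf":88,"iw":{"boy":35,"d":48,"fkw":24,"h":21,"xfq":13},"r":{"ct":86,"pcj":55},"ts":[53,82,45,84,97]},"xhn":[{"l":58,"vp":99,"vz":55},[41,93],{"mpt":55,"qna":1}]}
After op 12 (add /xhn/2/lb 6): {"j":{"ccs":[76,58],"gf":88,"iw":{"boy":35,"d":48,"fkw":24,"h":21,"xfq":13},"r":{"ct":86,"pcj":55},"ts":[53,82,45,84,97]},"xhn":[{"l":58,"vp":99,"vz":55},[41,93],{"lb":6,"mpt":55,"qna":1}]}
After op 13 (add /xhn/2/zo 55): {"j":{"ccs":[76,58],"gf":88,"iw":{"boy":35,"d":48,"fkw":24,"h":21,"xfq":13},"r":{"ct":86,"pcj":55},"ts":[53,82,45,84,97]},"xhn":[{"l":58,"vp":99,"vz":55},[41,93],{"lb":6,"mpt":55,"qna":1,"zo":55}]}
After op 14 (replace /j/ccs/0 36): {"j":{"ccs":[36,58],"gf":88,"iw":{"boy":35,"d":48,"fkw":24,"h":21,"xfq":13},"r":{"ct":86,"pcj":55},"ts":[53,82,45,84,97]},"xhn":[{"l":58,"vp":99,"vz":55},[41,93],{"lb":6,"mpt":55,"qna":1,"zo":55}]}
After op 15 (replace /j/r/pcj 34): {"j":{"ccs":[36,58],"gf":88,"iw":{"boy":35,"d":48,"fkw":24,"h":21,"xfq":13},"r":{"ct":86,"pcj":34},"ts":[53,82,45,84,97]},"xhn":[{"l":58,"vp":99,"vz":55},[41,93],{"lb":6,"mpt":55,"qna":1,"zo":55}]}
After op 16 (add /xhn/2 17): {"j":{"ccs":[36,58],"gf":88,"iw":{"boy":35,"d":48,"fkw":24,"h":21,"xfq":13},"r":{"ct":86,"pcj":34},"ts":[53,82,45,84,97]},"xhn":[{"l":58,"vp":99,"vz":55},[41,93],17,{"lb":6,"mpt":55,"qna":1,"zo":55}]}
After op 17 (remove /j/r/ct): {"j":{"ccs":[36,58],"gf":88,"iw":{"boy":35,"d":48,"fkw":24,"h":21,"xfq":13},"r":{"pcj":34},"ts":[53,82,45,84,97]},"xhn":[{"l":58,"vp":99,"vz":55},[41,93],17,{"lb":6,"mpt":55,"qna":1,"zo":55}]}
After op 18 (add /j/r/c 5): {"j":{"ccs":[36,58],"gf":88,"iw":{"boy":35,"d":48,"fkw":24,"h":21,"xfq":13},"r":{"c":5,"pcj":34},"ts":[53,82,45,84,97]},"xhn":[{"l":58,"vp":99,"vz":55},[41,93],17,{"lb":6,"mpt":55,"qna":1,"zo":55}]}
After op 19 (replace /j/ts/2 91): {"j":{"ccs":[36,58],"gf":88,"iw":{"boy":35,"d":48,"fkw":24,"h":21,"xfq":13},"r":{"c":5,"pcj":34},"ts":[53,82,91,84,97]},"xhn":[{"l":58,"vp":99,"vz":55},[41,93],17,{"lb":6,"mpt":55,"qna":1,"zo":55}]}
After op 20 (add /j/ts/4 30): {"j":{"ccs":[36,58],"gf":88,"iw":{"boy":35,"d":48,"fkw":24,"h":21,"xfq":13},"r":{"c":5,"pcj":34},"ts":[53,82,91,84,30,97]},"xhn":[{"l":58,"vp":99,"vz":55},[41,93],17,{"lb":6,"mpt":55,"qna":1,"zo":55}]}
After op 21 (replace /xhn/0 46): {"j":{"ccs":[36,58],"gf":88,"iw":{"boy":35,"d":48,"fkw":24,"h":21,"xfq":13},"r":{"c":5,"pcj":34},"ts":[53,82,91,84,30,97]},"xhn":[46,[41,93],17,{"lb":6,"mpt":55,"qna":1,"zo":55}]}
After op 22 (replace /xhn/3/qna 2): {"j":{"ccs":[36,58],"gf":88,"iw":{"boy":35,"d":48,"fkw":24,"h":21,"xfq":13},"r":{"c":5,"pcj":34},"ts":[53,82,91,84,30,97]},"xhn":[46,[41,93],17,{"lb":6,"mpt":55,"qna":2,"zo":55}]}
After op 23 (add /xhn/4 54): {"j":{"ccs":[36,58],"gf":88,"iw":{"boy":35,"d":48,"fkw":24,"h":21,"xfq":13},"r":{"c":5,"pcj":34},"ts":[53,82,91,84,30,97]},"xhn":[46,[41,93],17,{"lb":6,"mpt":55,"qna":2,"zo":55},54]}
Value at /j/iw/h: 21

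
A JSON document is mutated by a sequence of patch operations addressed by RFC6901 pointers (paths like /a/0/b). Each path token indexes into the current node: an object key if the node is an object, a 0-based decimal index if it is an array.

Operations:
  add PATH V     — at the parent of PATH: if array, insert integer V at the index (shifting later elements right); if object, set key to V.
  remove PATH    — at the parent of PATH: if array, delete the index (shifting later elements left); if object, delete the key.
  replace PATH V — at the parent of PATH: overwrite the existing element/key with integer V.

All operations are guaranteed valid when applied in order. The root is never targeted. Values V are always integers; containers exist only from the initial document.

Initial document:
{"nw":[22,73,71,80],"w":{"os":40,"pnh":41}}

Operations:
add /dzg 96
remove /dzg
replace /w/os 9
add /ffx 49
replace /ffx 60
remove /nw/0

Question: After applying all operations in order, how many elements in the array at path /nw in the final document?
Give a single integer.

Answer: 3

Derivation:
After op 1 (add /dzg 96): {"dzg":96,"nw":[22,73,71,80],"w":{"os":40,"pnh":41}}
After op 2 (remove /dzg): {"nw":[22,73,71,80],"w":{"os":40,"pnh":41}}
After op 3 (replace /w/os 9): {"nw":[22,73,71,80],"w":{"os":9,"pnh":41}}
After op 4 (add /ffx 49): {"ffx":49,"nw":[22,73,71,80],"w":{"os":9,"pnh":41}}
After op 5 (replace /ffx 60): {"ffx":60,"nw":[22,73,71,80],"w":{"os":9,"pnh":41}}
After op 6 (remove /nw/0): {"ffx":60,"nw":[73,71,80],"w":{"os":9,"pnh":41}}
Size at path /nw: 3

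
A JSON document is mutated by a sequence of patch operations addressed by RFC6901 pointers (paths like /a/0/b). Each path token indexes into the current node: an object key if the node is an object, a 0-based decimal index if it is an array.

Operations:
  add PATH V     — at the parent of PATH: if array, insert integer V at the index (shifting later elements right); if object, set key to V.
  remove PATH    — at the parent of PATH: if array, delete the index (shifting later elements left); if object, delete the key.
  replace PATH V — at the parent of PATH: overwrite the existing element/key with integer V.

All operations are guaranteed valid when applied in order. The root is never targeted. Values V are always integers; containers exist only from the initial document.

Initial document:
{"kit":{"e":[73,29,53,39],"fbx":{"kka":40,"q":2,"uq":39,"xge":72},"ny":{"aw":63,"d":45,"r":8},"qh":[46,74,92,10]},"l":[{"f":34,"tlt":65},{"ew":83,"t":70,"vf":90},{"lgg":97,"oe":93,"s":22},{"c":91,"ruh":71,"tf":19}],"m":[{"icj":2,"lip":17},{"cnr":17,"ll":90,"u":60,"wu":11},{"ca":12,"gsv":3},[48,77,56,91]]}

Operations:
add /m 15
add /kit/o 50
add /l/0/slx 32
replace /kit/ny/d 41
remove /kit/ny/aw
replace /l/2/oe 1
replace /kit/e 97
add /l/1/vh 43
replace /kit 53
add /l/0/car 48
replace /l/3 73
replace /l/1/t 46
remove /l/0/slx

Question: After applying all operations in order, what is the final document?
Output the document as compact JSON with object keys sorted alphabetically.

Answer: {"kit":53,"l":[{"car":48,"f":34,"tlt":65},{"ew":83,"t":46,"vf":90,"vh":43},{"lgg":97,"oe":1,"s":22},73],"m":15}

Derivation:
After op 1 (add /m 15): {"kit":{"e":[73,29,53,39],"fbx":{"kka":40,"q":2,"uq":39,"xge":72},"ny":{"aw":63,"d":45,"r":8},"qh":[46,74,92,10]},"l":[{"f":34,"tlt":65},{"ew":83,"t":70,"vf":90},{"lgg":97,"oe":93,"s":22},{"c":91,"ruh":71,"tf":19}],"m":15}
After op 2 (add /kit/o 50): {"kit":{"e":[73,29,53,39],"fbx":{"kka":40,"q":2,"uq":39,"xge":72},"ny":{"aw":63,"d":45,"r":8},"o":50,"qh":[46,74,92,10]},"l":[{"f":34,"tlt":65},{"ew":83,"t":70,"vf":90},{"lgg":97,"oe":93,"s":22},{"c":91,"ruh":71,"tf":19}],"m":15}
After op 3 (add /l/0/slx 32): {"kit":{"e":[73,29,53,39],"fbx":{"kka":40,"q":2,"uq":39,"xge":72},"ny":{"aw":63,"d":45,"r":8},"o":50,"qh":[46,74,92,10]},"l":[{"f":34,"slx":32,"tlt":65},{"ew":83,"t":70,"vf":90},{"lgg":97,"oe":93,"s":22},{"c":91,"ruh":71,"tf":19}],"m":15}
After op 4 (replace /kit/ny/d 41): {"kit":{"e":[73,29,53,39],"fbx":{"kka":40,"q":2,"uq":39,"xge":72},"ny":{"aw":63,"d":41,"r":8},"o":50,"qh":[46,74,92,10]},"l":[{"f":34,"slx":32,"tlt":65},{"ew":83,"t":70,"vf":90},{"lgg":97,"oe":93,"s":22},{"c":91,"ruh":71,"tf":19}],"m":15}
After op 5 (remove /kit/ny/aw): {"kit":{"e":[73,29,53,39],"fbx":{"kka":40,"q":2,"uq":39,"xge":72},"ny":{"d":41,"r":8},"o":50,"qh":[46,74,92,10]},"l":[{"f":34,"slx":32,"tlt":65},{"ew":83,"t":70,"vf":90},{"lgg":97,"oe":93,"s":22},{"c":91,"ruh":71,"tf":19}],"m":15}
After op 6 (replace /l/2/oe 1): {"kit":{"e":[73,29,53,39],"fbx":{"kka":40,"q":2,"uq":39,"xge":72},"ny":{"d":41,"r":8},"o":50,"qh":[46,74,92,10]},"l":[{"f":34,"slx":32,"tlt":65},{"ew":83,"t":70,"vf":90},{"lgg":97,"oe":1,"s":22},{"c":91,"ruh":71,"tf":19}],"m":15}
After op 7 (replace /kit/e 97): {"kit":{"e":97,"fbx":{"kka":40,"q":2,"uq":39,"xge":72},"ny":{"d":41,"r":8},"o":50,"qh":[46,74,92,10]},"l":[{"f":34,"slx":32,"tlt":65},{"ew":83,"t":70,"vf":90},{"lgg":97,"oe":1,"s":22},{"c":91,"ruh":71,"tf":19}],"m":15}
After op 8 (add /l/1/vh 43): {"kit":{"e":97,"fbx":{"kka":40,"q":2,"uq":39,"xge":72},"ny":{"d":41,"r":8},"o":50,"qh":[46,74,92,10]},"l":[{"f":34,"slx":32,"tlt":65},{"ew":83,"t":70,"vf":90,"vh":43},{"lgg":97,"oe":1,"s":22},{"c":91,"ruh":71,"tf":19}],"m":15}
After op 9 (replace /kit 53): {"kit":53,"l":[{"f":34,"slx":32,"tlt":65},{"ew":83,"t":70,"vf":90,"vh":43},{"lgg":97,"oe":1,"s":22},{"c":91,"ruh":71,"tf":19}],"m":15}
After op 10 (add /l/0/car 48): {"kit":53,"l":[{"car":48,"f":34,"slx":32,"tlt":65},{"ew":83,"t":70,"vf":90,"vh":43},{"lgg":97,"oe":1,"s":22},{"c":91,"ruh":71,"tf":19}],"m":15}
After op 11 (replace /l/3 73): {"kit":53,"l":[{"car":48,"f":34,"slx":32,"tlt":65},{"ew":83,"t":70,"vf":90,"vh":43},{"lgg":97,"oe":1,"s":22},73],"m":15}
After op 12 (replace /l/1/t 46): {"kit":53,"l":[{"car":48,"f":34,"slx":32,"tlt":65},{"ew":83,"t":46,"vf":90,"vh":43},{"lgg":97,"oe":1,"s":22},73],"m":15}
After op 13 (remove /l/0/slx): {"kit":53,"l":[{"car":48,"f":34,"tlt":65},{"ew":83,"t":46,"vf":90,"vh":43},{"lgg":97,"oe":1,"s":22},73],"m":15}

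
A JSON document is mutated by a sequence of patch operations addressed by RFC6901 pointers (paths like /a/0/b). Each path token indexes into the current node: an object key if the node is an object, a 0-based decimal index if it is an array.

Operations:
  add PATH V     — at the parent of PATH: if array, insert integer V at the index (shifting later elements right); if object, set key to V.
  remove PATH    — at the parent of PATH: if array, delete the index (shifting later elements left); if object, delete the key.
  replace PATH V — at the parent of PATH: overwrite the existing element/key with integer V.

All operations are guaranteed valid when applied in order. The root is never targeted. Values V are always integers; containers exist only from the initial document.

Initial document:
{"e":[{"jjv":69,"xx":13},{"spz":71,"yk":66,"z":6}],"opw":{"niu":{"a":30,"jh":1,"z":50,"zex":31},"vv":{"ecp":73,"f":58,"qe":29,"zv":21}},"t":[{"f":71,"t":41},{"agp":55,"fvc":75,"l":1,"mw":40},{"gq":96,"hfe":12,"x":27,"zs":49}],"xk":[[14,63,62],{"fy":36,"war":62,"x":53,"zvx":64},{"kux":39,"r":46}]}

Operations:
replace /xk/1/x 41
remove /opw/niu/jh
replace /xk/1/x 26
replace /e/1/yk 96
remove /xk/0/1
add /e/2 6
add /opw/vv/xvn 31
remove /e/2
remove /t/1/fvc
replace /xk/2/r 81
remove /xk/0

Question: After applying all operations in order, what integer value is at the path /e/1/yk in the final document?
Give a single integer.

Answer: 96

Derivation:
After op 1 (replace /xk/1/x 41): {"e":[{"jjv":69,"xx":13},{"spz":71,"yk":66,"z":6}],"opw":{"niu":{"a":30,"jh":1,"z":50,"zex":31},"vv":{"ecp":73,"f":58,"qe":29,"zv":21}},"t":[{"f":71,"t":41},{"agp":55,"fvc":75,"l":1,"mw":40},{"gq":96,"hfe":12,"x":27,"zs":49}],"xk":[[14,63,62],{"fy":36,"war":62,"x":41,"zvx":64},{"kux":39,"r":46}]}
After op 2 (remove /opw/niu/jh): {"e":[{"jjv":69,"xx":13},{"spz":71,"yk":66,"z":6}],"opw":{"niu":{"a":30,"z":50,"zex":31},"vv":{"ecp":73,"f":58,"qe":29,"zv":21}},"t":[{"f":71,"t":41},{"agp":55,"fvc":75,"l":1,"mw":40},{"gq":96,"hfe":12,"x":27,"zs":49}],"xk":[[14,63,62],{"fy":36,"war":62,"x":41,"zvx":64},{"kux":39,"r":46}]}
After op 3 (replace /xk/1/x 26): {"e":[{"jjv":69,"xx":13},{"spz":71,"yk":66,"z":6}],"opw":{"niu":{"a":30,"z":50,"zex":31},"vv":{"ecp":73,"f":58,"qe":29,"zv":21}},"t":[{"f":71,"t":41},{"agp":55,"fvc":75,"l":1,"mw":40},{"gq":96,"hfe":12,"x":27,"zs":49}],"xk":[[14,63,62],{"fy":36,"war":62,"x":26,"zvx":64},{"kux":39,"r":46}]}
After op 4 (replace /e/1/yk 96): {"e":[{"jjv":69,"xx":13},{"spz":71,"yk":96,"z":6}],"opw":{"niu":{"a":30,"z":50,"zex":31},"vv":{"ecp":73,"f":58,"qe":29,"zv":21}},"t":[{"f":71,"t":41},{"agp":55,"fvc":75,"l":1,"mw":40},{"gq":96,"hfe":12,"x":27,"zs":49}],"xk":[[14,63,62],{"fy":36,"war":62,"x":26,"zvx":64},{"kux":39,"r":46}]}
After op 5 (remove /xk/0/1): {"e":[{"jjv":69,"xx":13},{"spz":71,"yk":96,"z":6}],"opw":{"niu":{"a":30,"z":50,"zex":31},"vv":{"ecp":73,"f":58,"qe":29,"zv":21}},"t":[{"f":71,"t":41},{"agp":55,"fvc":75,"l":1,"mw":40},{"gq":96,"hfe":12,"x":27,"zs":49}],"xk":[[14,62],{"fy":36,"war":62,"x":26,"zvx":64},{"kux":39,"r":46}]}
After op 6 (add /e/2 6): {"e":[{"jjv":69,"xx":13},{"spz":71,"yk":96,"z":6},6],"opw":{"niu":{"a":30,"z":50,"zex":31},"vv":{"ecp":73,"f":58,"qe":29,"zv":21}},"t":[{"f":71,"t":41},{"agp":55,"fvc":75,"l":1,"mw":40},{"gq":96,"hfe":12,"x":27,"zs":49}],"xk":[[14,62],{"fy":36,"war":62,"x":26,"zvx":64},{"kux":39,"r":46}]}
After op 7 (add /opw/vv/xvn 31): {"e":[{"jjv":69,"xx":13},{"spz":71,"yk":96,"z":6},6],"opw":{"niu":{"a":30,"z":50,"zex":31},"vv":{"ecp":73,"f":58,"qe":29,"xvn":31,"zv":21}},"t":[{"f":71,"t":41},{"agp":55,"fvc":75,"l":1,"mw":40},{"gq":96,"hfe":12,"x":27,"zs":49}],"xk":[[14,62],{"fy":36,"war":62,"x":26,"zvx":64},{"kux":39,"r":46}]}
After op 8 (remove /e/2): {"e":[{"jjv":69,"xx":13},{"spz":71,"yk":96,"z":6}],"opw":{"niu":{"a":30,"z":50,"zex":31},"vv":{"ecp":73,"f":58,"qe":29,"xvn":31,"zv":21}},"t":[{"f":71,"t":41},{"agp":55,"fvc":75,"l":1,"mw":40},{"gq":96,"hfe":12,"x":27,"zs":49}],"xk":[[14,62],{"fy":36,"war":62,"x":26,"zvx":64},{"kux":39,"r":46}]}
After op 9 (remove /t/1/fvc): {"e":[{"jjv":69,"xx":13},{"spz":71,"yk":96,"z":6}],"opw":{"niu":{"a":30,"z":50,"zex":31},"vv":{"ecp":73,"f":58,"qe":29,"xvn":31,"zv":21}},"t":[{"f":71,"t":41},{"agp":55,"l":1,"mw":40},{"gq":96,"hfe":12,"x":27,"zs":49}],"xk":[[14,62],{"fy":36,"war":62,"x":26,"zvx":64},{"kux":39,"r":46}]}
After op 10 (replace /xk/2/r 81): {"e":[{"jjv":69,"xx":13},{"spz":71,"yk":96,"z":6}],"opw":{"niu":{"a":30,"z":50,"zex":31},"vv":{"ecp":73,"f":58,"qe":29,"xvn":31,"zv":21}},"t":[{"f":71,"t":41},{"agp":55,"l":1,"mw":40},{"gq":96,"hfe":12,"x":27,"zs":49}],"xk":[[14,62],{"fy":36,"war":62,"x":26,"zvx":64},{"kux":39,"r":81}]}
After op 11 (remove /xk/0): {"e":[{"jjv":69,"xx":13},{"spz":71,"yk":96,"z":6}],"opw":{"niu":{"a":30,"z":50,"zex":31},"vv":{"ecp":73,"f":58,"qe":29,"xvn":31,"zv":21}},"t":[{"f":71,"t":41},{"agp":55,"l":1,"mw":40},{"gq":96,"hfe":12,"x":27,"zs":49}],"xk":[{"fy":36,"war":62,"x":26,"zvx":64},{"kux":39,"r":81}]}
Value at /e/1/yk: 96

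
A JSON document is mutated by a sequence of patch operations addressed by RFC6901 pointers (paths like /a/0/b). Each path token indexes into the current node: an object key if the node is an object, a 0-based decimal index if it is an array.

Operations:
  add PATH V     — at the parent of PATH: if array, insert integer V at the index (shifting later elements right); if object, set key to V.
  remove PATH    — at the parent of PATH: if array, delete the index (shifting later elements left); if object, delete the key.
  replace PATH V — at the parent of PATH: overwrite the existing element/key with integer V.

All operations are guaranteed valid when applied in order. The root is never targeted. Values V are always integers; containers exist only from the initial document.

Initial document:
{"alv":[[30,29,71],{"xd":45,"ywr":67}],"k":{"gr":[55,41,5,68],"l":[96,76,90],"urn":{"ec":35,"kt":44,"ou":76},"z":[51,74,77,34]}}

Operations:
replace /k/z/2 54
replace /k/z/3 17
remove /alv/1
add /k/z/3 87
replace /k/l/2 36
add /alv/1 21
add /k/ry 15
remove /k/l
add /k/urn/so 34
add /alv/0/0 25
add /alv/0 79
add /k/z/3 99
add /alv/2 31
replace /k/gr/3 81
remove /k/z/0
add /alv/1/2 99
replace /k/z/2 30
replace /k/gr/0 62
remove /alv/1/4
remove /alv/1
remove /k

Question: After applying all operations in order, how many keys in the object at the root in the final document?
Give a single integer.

After op 1 (replace /k/z/2 54): {"alv":[[30,29,71],{"xd":45,"ywr":67}],"k":{"gr":[55,41,5,68],"l":[96,76,90],"urn":{"ec":35,"kt":44,"ou":76},"z":[51,74,54,34]}}
After op 2 (replace /k/z/3 17): {"alv":[[30,29,71],{"xd":45,"ywr":67}],"k":{"gr":[55,41,5,68],"l":[96,76,90],"urn":{"ec":35,"kt":44,"ou":76},"z":[51,74,54,17]}}
After op 3 (remove /alv/1): {"alv":[[30,29,71]],"k":{"gr":[55,41,5,68],"l":[96,76,90],"urn":{"ec":35,"kt":44,"ou":76},"z":[51,74,54,17]}}
After op 4 (add /k/z/3 87): {"alv":[[30,29,71]],"k":{"gr":[55,41,5,68],"l":[96,76,90],"urn":{"ec":35,"kt":44,"ou":76},"z":[51,74,54,87,17]}}
After op 5 (replace /k/l/2 36): {"alv":[[30,29,71]],"k":{"gr":[55,41,5,68],"l":[96,76,36],"urn":{"ec":35,"kt":44,"ou":76},"z":[51,74,54,87,17]}}
After op 6 (add /alv/1 21): {"alv":[[30,29,71],21],"k":{"gr":[55,41,5,68],"l":[96,76,36],"urn":{"ec":35,"kt":44,"ou":76},"z":[51,74,54,87,17]}}
After op 7 (add /k/ry 15): {"alv":[[30,29,71],21],"k":{"gr":[55,41,5,68],"l":[96,76,36],"ry":15,"urn":{"ec":35,"kt":44,"ou":76},"z":[51,74,54,87,17]}}
After op 8 (remove /k/l): {"alv":[[30,29,71],21],"k":{"gr":[55,41,5,68],"ry":15,"urn":{"ec":35,"kt":44,"ou":76},"z":[51,74,54,87,17]}}
After op 9 (add /k/urn/so 34): {"alv":[[30,29,71],21],"k":{"gr":[55,41,5,68],"ry":15,"urn":{"ec":35,"kt":44,"ou":76,"so":34},"z":[51,74,54,87,17]}}
After op 10 (add /alv/0/0 25): {"alv":[[25,30,29,71],21],"k":{"gr":[55,41,5,68],"ry":15,"urn":{"ec":35,"kt":44,"ou":76,"so":34},"z":[51,74,54,87,17]}}
After op 11 (add /alv/0 79): {"alv":[79,[25,30,29,71],21],"k":{"gr":[55,41,5,68],"ry":15,"urn":{"ec":35,"kt":44,"ou":76,"so":34},"z":[51,74,54,87,17]}}
After op 12 (add /k/z/3 99): {"alv":[79,[25,30,29,71],21],"k":{"gr":[55,41,5,68],"ry":15,"urn":{"ec":35,"kt":44,"ou":76,"so":34},"z":[51,74,54,99,87,17]}}
After op 13 (add /alv/2 31): {"alv":[79,[25,30,29,71],31,21],"k":{"gr":[55,41,5,68],"ry":15,"urn":{"ec":35,"kt":44,"ou":76,"so":34},"z":[51,74,54,99,87,17]}}
After op 14 (replace /k/gr/3 81): {"alv":[79,[25,30,29,71],31,21],"k":{"gr":[55,41,5,81],"ry":15,"urn":{"ec":35,"kt":44,"ou":76,"so":34},"z":[51,74,54,99,87,17]}}
After op 15 (remove /k/z/0): {"alv":[79,[25,30,29,71],31,21],"k":{"gr":[55,41,5,81],"ry":15,"urn":{"ec":35,"kt":44,"ou":76,"so":34},"z":[74,54,99,87,17]}}
After op 16 (add /alv/1/2 99): {"alv":[79,[25,30,99,29,71],31,21],"k":{"gr":[55,41,5,81],"ry":15,"urn":{"ec":35,"kt":44,"ou":76,"so":34},"z":[74,54,99,87,17]}}
After op 17 (replace /k/z/2 30): {"alv":[79,[25,30,99,29,71],31,21],"k":{"gr":[55,41,5,81],"ry":15,"urn":{"ec":35,"kt":44,"ou":76,"so":34},"z":[74,54,30,87,17]}}
After op 18 (replace /k/gr/0 62): {"alv":[79,[25,30,99,29,71],31,21],"k":{"gr":[62,41,5,81],"ry":15,"urn":{"ec":35,"kt":44,"ou":76,"so":34},"z":[74,54,30,87,17]}}
After op 19 (remove /alv/1/4): {"alv":[79,[25,30,99,29],31,21],"k":{"gr":[62,41,5,81],"ry":15,"urn":{"ec":35,"kt":44,"ou":76,"so":34},"z":[74,54,30,87,17]}}
After op 20 (remove /alv/1): {"alv":[79,31,21],"k":{"gr":[62,41,5,81],"ry":15,"urn":{"ec":35,"kt":44,"ou":76,"so":34},"z":[74,54,30,87,17]}}
After op 21 (remove /k): {"alv":[79,31,21]}
Size at the root: 1

Answer: 1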